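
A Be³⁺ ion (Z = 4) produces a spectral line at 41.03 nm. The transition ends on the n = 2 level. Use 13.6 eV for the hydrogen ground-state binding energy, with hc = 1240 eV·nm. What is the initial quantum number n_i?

n_i = 3

The photon energy is ΔE = hc/λ = 1240 / 41.03 = 30.22 eV.
With Z = 4, ΔE = 217.6 × (1/n_f² − 1/n_i²), so 1/n_f² − 1/n_i² = 0.1389.
With n_f = 2: 1/n_i² = 1/4 − 0.1389 = 0.1111, so n_i ≈ 3.00.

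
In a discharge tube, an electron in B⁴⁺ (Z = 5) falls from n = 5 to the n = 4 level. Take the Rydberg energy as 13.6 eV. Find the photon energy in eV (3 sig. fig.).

7.65 eV

The Bohr energies scale as Z², so for Z = 5: E_n = −340.0/n² eV.
E_5 = −340.0/25 = −13.60 eV and E_4 = −340.0/16 = −21.25 eV.
The photon energy is |E_5 − E_4| = 7.65 eV.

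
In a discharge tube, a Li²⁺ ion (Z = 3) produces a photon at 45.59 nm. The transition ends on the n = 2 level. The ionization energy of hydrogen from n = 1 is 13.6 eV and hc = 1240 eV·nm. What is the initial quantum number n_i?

n_i = 6

The photon energy is ΔE = hc/λ = 1240 / 45.59 = 27.20 eV.
With Z = 3, ΔE = 122.4 × (1/n_f² − 1/n_i²), so 1/n_f² − 1/n_i² = 0.2222.
With n_f = 2: 1/n_i² = 1/4 − 0.2222 = 0.02779, so n_i ≈ 6.00.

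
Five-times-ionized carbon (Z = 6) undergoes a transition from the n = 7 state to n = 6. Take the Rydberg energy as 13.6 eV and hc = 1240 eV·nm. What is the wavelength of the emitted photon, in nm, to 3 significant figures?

For Z = 6 the level energies scale as Z², so the effective Rydberg energy is 13.6 × 36 = 489.6 eV.
ΔE = 489.6 × (1/6² − 1/7²) = 489.6 × 0.007370 = 3.608 eV.
λ = hc/ΔE = 1240 / 3.608 = 344 nm.

344 nm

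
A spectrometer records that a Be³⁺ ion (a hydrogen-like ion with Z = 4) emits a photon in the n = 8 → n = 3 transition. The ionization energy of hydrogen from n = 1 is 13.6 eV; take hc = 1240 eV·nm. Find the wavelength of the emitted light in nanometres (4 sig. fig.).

For Z = 4 the level energies scale as Z², so the effective Rydberg energy is 13.6 × 16 = 217.6 eV.
ΔE = 217.6 × (1/3² − 1/8²) = 217.6 × 0.09549 = 20.78 eV.
λ = hc/ΔE = 1240 / 20.78 = 59.68 nm.

59.68 nm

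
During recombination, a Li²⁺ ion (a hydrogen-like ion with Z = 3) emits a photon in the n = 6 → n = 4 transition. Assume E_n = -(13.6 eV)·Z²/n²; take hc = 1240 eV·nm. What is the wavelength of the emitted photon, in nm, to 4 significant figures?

291.8 nm

For Z = 3 the level energies scale as Z², so the effective Rydberg energy is 13.6 × 9 = 122.4 eV.
ΔE = 122.4 × (1/4² − 1/6²) = 122.4 × 0.03472 = 4.250 eV.
λ = hc/ΔE = 1240 / 4.250 = 291.8 nm.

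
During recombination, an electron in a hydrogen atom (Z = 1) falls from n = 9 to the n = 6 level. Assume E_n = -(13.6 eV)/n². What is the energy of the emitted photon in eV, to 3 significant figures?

E_9 = −13.60/81 = −0.1679 eV and E_6 = −13.60/36 = −0.3778 eV.
The photon energy is |E_9 − E_6| = 0.210 eV.

0.210 eV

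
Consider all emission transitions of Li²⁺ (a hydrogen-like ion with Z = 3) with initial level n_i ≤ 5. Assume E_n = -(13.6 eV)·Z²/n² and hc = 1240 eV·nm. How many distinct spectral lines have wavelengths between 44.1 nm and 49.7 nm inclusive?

1

Enumerate all n_i → n_f pairs with 1 ≤ n_f < n_i ≤ 5 and compute λ = 1240 / [13.6·9·(1/n_f² − 1/n_i²)].
Lines falling in [44.1, 49.7] nm: 5→2 (48.24 nm).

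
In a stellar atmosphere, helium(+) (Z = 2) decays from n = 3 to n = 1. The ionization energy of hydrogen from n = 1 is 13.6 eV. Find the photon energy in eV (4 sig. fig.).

48.36 eV

The Bohr energies scale as Z², so for Z = 2: E_n = −54.40/n² eV.
E_3 = −54.40/9 = −6.044 eV and E_1 = −54.40/1 = −54.40 eV.
The photon energy is |E_3 − E_1| = 48.36 eV.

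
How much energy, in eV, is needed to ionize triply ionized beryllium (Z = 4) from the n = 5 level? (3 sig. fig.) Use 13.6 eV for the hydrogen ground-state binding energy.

E_n = −13.6 Z²/n² = −217.6/n² eV for Z = 4.
E_5 = −217.6/25 = −8.70 eV, so ionization (to E = 0) requires 8.70 eV.

8.70 eV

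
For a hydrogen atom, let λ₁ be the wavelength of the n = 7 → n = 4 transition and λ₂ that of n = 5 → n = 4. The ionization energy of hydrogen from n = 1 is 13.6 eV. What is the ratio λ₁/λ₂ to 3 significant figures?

λ ∝ 1/ΔE ∝ 1/(1/n_f² − 1/n_i²), and the Z² and hc factors cancel in the ratio.
λ₁/λ₂ = (1/4² − 1/5²)/(1/4² − 1/7²) = 0.02250/0.04209 = 0.535.

0.535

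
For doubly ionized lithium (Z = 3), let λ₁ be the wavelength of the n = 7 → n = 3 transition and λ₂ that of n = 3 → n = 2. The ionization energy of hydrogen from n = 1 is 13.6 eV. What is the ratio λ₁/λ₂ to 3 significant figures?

1.53

λ ∝ 1/ΔE ∝ 1/(1/n_f² − 1/n_i²), and the Z² and hc factors cancel in the ratio.
λ₁/λ₂ = (1/2² − 1/3²)/(1/3² − 1/7²) = 0.1389/0.09070 = 1.53.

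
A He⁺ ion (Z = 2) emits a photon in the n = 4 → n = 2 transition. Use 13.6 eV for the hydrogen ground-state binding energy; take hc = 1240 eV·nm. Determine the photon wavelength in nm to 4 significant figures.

121.6 nm

For Z = 2 the level energies scale as Z², so the effective Rydberg energy is 13.6 × 4 = 54.40 eV.
ΔE = 54.40 × (1/2² − 1/4²) = 54.40 × 0.1875 = 10.20 eV.
λ = hc/ΔE = 1240 / 10.20 = 121.6 nm.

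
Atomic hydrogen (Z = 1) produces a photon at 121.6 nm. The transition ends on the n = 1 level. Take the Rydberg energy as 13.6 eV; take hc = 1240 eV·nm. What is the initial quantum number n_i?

n_i = 2

The photon energy is ΔE = hc/λ = 1240 / 121.6 = 10.20 eV.
With Z = 1, ΔE = 13.60 × (1/n_f² − 1/n_i²), so 1/n_f² − 1/n_i² = 0.7498.
With n_f = 1: 1/n_i² = 1/1 − 0.7498 = 0.2502, so n_i ≈ 2.00.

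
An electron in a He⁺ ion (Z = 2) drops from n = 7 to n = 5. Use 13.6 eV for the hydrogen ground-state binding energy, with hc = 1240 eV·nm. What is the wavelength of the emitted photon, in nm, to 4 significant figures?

For Z = 2 the level energies scale as Z², so the effective Rydberg energy is 13.6 × 4 = 54.40 eV.
ΔE = 54.40 × (1/5² − 1/7²) = 54.40 × 0.01959 = 1.066 eV.
λ = hc/ΔE = 1240 / 1.066 = 1163 nm.

1163 nm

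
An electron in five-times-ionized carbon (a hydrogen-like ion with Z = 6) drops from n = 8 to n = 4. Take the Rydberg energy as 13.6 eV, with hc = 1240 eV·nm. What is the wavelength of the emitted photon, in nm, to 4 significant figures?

54.03 nm

For Z = 6 the level energies scale as Z², so the effective Rydberg energy is 13.6 × 36 = 489.6 eV.
ΔE = 489.6 × (1/4² − 1/8²) = 489.6 × 0.04688 = 22.95 eV.
λ = hc/ΔE = 1240 / 22.95 = 54.03 nm.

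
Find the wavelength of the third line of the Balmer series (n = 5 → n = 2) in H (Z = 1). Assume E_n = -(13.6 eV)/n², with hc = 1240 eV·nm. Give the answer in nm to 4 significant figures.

The Balmer series terminates on n_f = 2; the third line has n_i = 2+3 = 5.
ΔE = 13.60 × (1/2² − 1/5²) = 2.856 eV.
λ = 1240 / 2.856 = 434.2 nm.

434.2 nm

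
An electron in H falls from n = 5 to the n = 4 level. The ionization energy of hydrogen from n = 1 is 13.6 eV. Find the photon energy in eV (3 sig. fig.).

0.306 eV

E_5 = −13.60/25 = −0.5440 eV and E_4 = −13.60/16 = −0.8500 eV.
The photon energy is |E_5 − E_4| = 0.306 eV.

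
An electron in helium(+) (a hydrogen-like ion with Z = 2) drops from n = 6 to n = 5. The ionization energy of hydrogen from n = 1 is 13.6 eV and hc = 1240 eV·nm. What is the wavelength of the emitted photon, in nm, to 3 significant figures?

For Z = 2 the level energies scale as Z², so the effective Rydberg energy is 13.6 × 4 = 54.40 eV.
ΔE = 54.40 × (1/5² − 1/6²) = 54.40 × 0.01222 = 0.6649 eV.
λ = hc/ΔE = 1240 / 0.6649 = 1860 nm.

1860 nm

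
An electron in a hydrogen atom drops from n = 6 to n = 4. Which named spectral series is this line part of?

Brackett

The series is set by the lower level: n_f = 4 is the Brackett series.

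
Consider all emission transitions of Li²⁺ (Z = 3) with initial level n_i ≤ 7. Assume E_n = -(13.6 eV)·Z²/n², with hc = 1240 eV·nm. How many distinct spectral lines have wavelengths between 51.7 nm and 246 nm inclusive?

7

Enumerate all n_i → n_f pairs with 1 ≤ n_f < n_i ≤ 7 and compute λ = 1240 / [13.6·9·(1/n_f² − 1/n_i²)].
Lines falling in [51.7, 246] nm: 4→2 (54.03 nm), 3→2 (72.94 nm), 7→3 (111.7 nm), 6→3 (121.6 nm), 5→3 (142.5 nm), 4→3 (208.4 nm), 7→4 (240.7 nm).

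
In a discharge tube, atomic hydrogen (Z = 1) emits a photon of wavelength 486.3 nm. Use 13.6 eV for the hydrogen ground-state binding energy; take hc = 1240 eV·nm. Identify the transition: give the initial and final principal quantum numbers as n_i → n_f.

n_i = 4, n_f = 2

The photon energy is ΔE = hc/λ = 1240 / 486.3 = 2.550 eV.
With Z = 1, ΔE = 13.60 × (1/n_f² − 1/n_i²), so 1/n_f² − 1/n_i² = 0.1875.
Trying n_f = 2 gives 1/n_i² = 0.06251, i.e. n_i ≈ 4; this pair matches.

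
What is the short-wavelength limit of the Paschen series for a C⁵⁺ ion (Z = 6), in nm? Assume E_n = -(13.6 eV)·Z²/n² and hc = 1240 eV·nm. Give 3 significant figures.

The Paschen series has lower level n_f = 3; the series limit corresponds to n_i → ∞.
ΔE_max = 13.6 × 36 / 3² = 54.40 eV.
λ_min = 1240 / 54.40 = 22.8 nm.

22.8 nm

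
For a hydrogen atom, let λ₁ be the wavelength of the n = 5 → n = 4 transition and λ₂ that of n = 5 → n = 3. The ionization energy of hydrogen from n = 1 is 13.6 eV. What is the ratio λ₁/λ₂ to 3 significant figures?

3.16

λ ∝ 1/ΔE ∝ 1/(1/n_f² − 1/n_i²), and the Z² and hc factors cancel in the ratio.
λ₁/λ₂ = (1/3² − 1/5²)/(1/4² − 1/5²) = 0.07111/0.02250 = 3.16.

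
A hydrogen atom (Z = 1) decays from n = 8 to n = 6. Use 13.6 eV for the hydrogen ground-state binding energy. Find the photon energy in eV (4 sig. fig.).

E_8 = −13.60/64 = −0.2125 eV and E_6 = −13.60/36 = −0.3778 eV.
The photon energy is |E_8 − E_6| = 0.1653 eV.

0.1653 eV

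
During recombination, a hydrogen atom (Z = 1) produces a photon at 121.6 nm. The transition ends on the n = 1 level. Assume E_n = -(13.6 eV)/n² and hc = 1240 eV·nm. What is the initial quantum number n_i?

The photon energy is ΔE = hc/λ = 1240 / 121.6 = 10.20 eV.
With Z = 1, ΔE = 13.60 × (1/n_f² − 1/n_i²), so 1/n_f² − 1/n_i² = 0.7498.
With n_f = 1: 1/n_i² = 1/1 − 0.7498 = 0.2502, so n_i ≈ 2.00.

n_i = 2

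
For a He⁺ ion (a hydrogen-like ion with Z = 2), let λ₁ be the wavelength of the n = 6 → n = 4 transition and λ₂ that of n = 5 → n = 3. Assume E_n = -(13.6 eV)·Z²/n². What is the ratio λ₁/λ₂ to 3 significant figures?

2.05

λ ∝ 1/ΔE ∝ 1/(1/n_f² − 1/n_i²), and the Z² and hc factors cancel in the ratio.
λ₁/λ₂ = (1/3² − 1/5²)/(1/4² − 1/6²) = 0.07111/0.03472 = 2.05.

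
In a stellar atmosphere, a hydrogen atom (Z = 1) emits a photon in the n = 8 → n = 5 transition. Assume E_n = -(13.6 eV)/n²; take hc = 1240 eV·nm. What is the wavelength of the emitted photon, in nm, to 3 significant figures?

3740 nm

ΔE = 13.60 × (1/5² − 1/8²) = 13.60 × 0.02438 = 0.3315 eV.
λ = hc/ΔE = 1240 / 0.3315 = 3740 nm.
This line belongs to the Pfund series.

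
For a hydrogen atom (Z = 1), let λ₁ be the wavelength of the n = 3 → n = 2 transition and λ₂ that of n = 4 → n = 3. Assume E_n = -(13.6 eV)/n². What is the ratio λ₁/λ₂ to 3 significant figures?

λ ∝ 1/ΔE ∝ 1/(1/n_f² − 1/n_i²), and the Z² and hc factors cancel in the ratio.
λ₁/λ₂ = (1/3² − 1/4²)/(1/2² − 1/3²) = 0.04861/0.1389 = 0.350.

0.350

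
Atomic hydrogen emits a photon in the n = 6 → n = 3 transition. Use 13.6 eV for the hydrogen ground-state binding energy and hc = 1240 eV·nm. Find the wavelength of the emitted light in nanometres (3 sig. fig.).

ΔE = 13.60 × (1/3² − 1/6²) = 13.60 × 0.08333 = 1.133 eV.
λ = hc/ΔE = 1240 / 1.133 = 1090 nm.

1090 nm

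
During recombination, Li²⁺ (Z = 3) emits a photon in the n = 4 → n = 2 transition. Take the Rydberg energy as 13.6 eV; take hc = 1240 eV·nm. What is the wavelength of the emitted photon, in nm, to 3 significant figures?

54.0 nm

For Z = 3 the level energies scale as Z², so the effective Rydberg energy is 13.6 × 9 = 122.4 eV.
ΔE = 122.4 × (1/2² − 1/4²) = 122.4 × 0.1875 = 22.95 eV.
λ = hc/ΔE = 1240 / 22.95 = 54.0 nm.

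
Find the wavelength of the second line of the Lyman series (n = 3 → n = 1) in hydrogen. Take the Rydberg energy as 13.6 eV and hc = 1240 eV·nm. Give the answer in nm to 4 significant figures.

102.6 nm

The Lyman series terminates on n_f = 1; the second line has n_i = 1+2 = 3.
ΔE = 13.60 × (1/1² − 1/3²) = 12.09 eV.
λ = 1240 / 12.09 = 102.6 nm.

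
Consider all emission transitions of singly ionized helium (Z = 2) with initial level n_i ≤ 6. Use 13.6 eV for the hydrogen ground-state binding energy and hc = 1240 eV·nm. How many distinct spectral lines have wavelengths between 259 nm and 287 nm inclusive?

Enumerate all n_i → n_f pairs with 1 ≤ n_f < n_i ≤ 6 and compute λ = 1240 / [13.6·4·(1/n_f² − 1/n_i²)].
Lines falling in [259, 287] nm: 6→3 (273.5 nm).

1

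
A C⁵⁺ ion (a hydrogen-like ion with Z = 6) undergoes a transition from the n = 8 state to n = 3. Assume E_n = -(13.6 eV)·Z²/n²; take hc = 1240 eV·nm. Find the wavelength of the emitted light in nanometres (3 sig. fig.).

26.5 nm

For Z = 6 the level energies scale as Z², so the effective Rydberg energy is 13.6 × 36 = 489.6 eV.
ΔE = 489.6 × (1/3² − 1/8²) = 489.6 × 0.09549 = 46.75 eV.
λ = hc/ΔE = 1240 / 46.75 = 26.5 nm.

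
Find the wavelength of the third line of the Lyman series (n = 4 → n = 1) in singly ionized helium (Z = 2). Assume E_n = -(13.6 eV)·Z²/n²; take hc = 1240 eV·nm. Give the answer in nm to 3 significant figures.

The Lyman series terminates on n_f = 1; the third line has n_i = 1+3 = 4.
ΔE = 54.40 × (1/1² − 1/4²) = 51.00 eV.
λ = 1240 / 51.00 = 24.3 nm.

24.3 nm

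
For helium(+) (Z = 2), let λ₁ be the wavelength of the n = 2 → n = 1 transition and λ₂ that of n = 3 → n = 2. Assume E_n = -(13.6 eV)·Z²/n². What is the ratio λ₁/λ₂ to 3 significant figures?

λ ∝ 1/ΔE ∝ 1/(1/n_f² − 1/n_i²), and the Z² and hc factors cancel in the ratio.
λ₁/λ₂ = (1/2² − 1/3²)/(1/1² − 1/2²) = 0.1389/0.7500 = 0.185.

0.185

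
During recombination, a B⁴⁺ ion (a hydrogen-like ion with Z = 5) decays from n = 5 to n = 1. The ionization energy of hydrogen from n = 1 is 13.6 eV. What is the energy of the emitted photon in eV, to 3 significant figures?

326 eV

The Bohr energies scale as Z², so for Z = 5: E_n = −340.0/n² eV.
E_5 = −340.0/25 = −13.60 eV and E_1 = −340.0/1 = −340.0 eV.
The photon energy is |E_5 − E_1| = 326 eV.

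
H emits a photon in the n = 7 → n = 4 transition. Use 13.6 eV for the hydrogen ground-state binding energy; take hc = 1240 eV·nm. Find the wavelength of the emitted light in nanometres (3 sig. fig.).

ΔE = 13.60 × (1/4² − 1/7²) = 13.60 × 0.04209 = 0.5724 eV.
λ = hc/ΔE = 1240 / 0.5724 = 2170 nm.
This line belongs to the Brackett series.

2170 nm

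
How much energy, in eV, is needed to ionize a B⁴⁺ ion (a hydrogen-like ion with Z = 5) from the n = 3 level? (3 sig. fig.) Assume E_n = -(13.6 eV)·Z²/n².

37.8 eV

E_n = −13.6 Z²/n² = −340.0/n² eV for Z = 5.
E_3 = −340.0/9 = −37.8 eV, so ionization (to E = 0) requires 37.8 eV.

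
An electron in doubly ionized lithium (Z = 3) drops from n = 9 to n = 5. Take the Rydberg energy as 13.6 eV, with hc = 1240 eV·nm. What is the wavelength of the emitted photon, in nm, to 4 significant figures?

For Z = 3 the level energies scale as Z², so the effective Rydberg energy is 13.6 × 9 = 122.4 eV.
ΔE = 122.4 × (1/5² − 1/9²) = 122.4 × 0.02765 = 3.385 eV.
λ = hc/ΔE = 1240 / 3.385 = 366.3 nm.

366.3 nm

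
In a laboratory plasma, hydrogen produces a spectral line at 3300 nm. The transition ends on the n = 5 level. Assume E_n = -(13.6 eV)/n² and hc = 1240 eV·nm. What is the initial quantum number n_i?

The photon energy is ΔE = hc/λ = 1240 / 3300 = 0.3758 eV.
With Z = 1, ΔE = 13.60 × (1/n_f² − 1/n_i²), so 1/n_f² − 1/n_i² = 0.02763.
With n_f = 5: 1/n_i² = 1/25 − 0.02763 = 0.01237, so n_i ≈ 8.99.

n_i = 9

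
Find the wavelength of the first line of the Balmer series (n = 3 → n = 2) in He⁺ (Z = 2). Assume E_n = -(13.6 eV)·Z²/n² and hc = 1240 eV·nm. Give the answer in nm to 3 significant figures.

The Balmer series terminates on n_f = 2; the first line has n_i = 2+1 = 3.
ΔE = 54.40 × (1/2² − 1/3²) = 7.556 eV.
λ = 1240 / 7.556 = 164 nm.

164 nm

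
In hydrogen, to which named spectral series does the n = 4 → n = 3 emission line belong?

Paschen

The series is set by the lower level: n_f = 3 is the Paschen series.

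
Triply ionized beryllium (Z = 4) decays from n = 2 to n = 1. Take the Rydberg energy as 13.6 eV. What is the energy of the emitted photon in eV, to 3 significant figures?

The Bohr energies scale as Z², so for Z = 4: E_n = −217.6/n² eV.
E_2 = −217.6/4 = −54.40 eV and E_1 = −217.6/1 = −217.6 eV.
The photon energy is |E_2 − E_1| = 163 eV.

163 eV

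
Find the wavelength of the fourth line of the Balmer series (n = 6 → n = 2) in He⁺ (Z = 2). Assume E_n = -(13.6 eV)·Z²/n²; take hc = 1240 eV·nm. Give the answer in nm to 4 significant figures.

The Balmer series terminates on n_f = 2; the fourth line has n_i = 2+4 = 6.
ΔE = 54.40 × (1/2² − 1/6²) = 12.09 eV.
λ = 1240 / 12.09 = 102.6 nm.

102.6 nm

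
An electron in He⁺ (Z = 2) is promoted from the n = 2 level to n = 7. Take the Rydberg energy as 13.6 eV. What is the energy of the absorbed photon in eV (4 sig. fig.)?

The Bohr energies scale as Z², so for Z = 2: E_n = −54.40/n² eV.
E_7 = −54.40/49 = −1.110 eV and E_2 = −54.40/4 = −13.60 eV.
The photon energy is |E_7 − E_2| = 12.49 eV.

12.49 eV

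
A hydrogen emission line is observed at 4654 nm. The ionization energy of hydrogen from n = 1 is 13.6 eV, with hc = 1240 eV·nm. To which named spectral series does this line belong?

ΔE = 1240/4654 = 0.2664 eV.
This matches 13.6 × (1/5² − 1/7²), so n_f = 5: the Pfund series.

Pfund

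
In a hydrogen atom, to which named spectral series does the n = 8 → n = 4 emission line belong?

The series is set by the lower level: n_f = 4 is the Brackett series.

Brackett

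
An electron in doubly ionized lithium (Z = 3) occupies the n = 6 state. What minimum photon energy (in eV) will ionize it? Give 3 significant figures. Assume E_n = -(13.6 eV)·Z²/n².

3.40 eV

E_n = −13.6 Z²/n² = −122.4/n² eV for Z = 3.
E_6 = −122.4/36 = −3.40 eV, so ionization (to E = 0) requires 3.40 eV.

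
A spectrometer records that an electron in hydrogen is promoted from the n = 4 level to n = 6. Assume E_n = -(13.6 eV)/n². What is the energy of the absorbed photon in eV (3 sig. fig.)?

0.472 eV

E_6 = −13.60/36 = −0.3778 eV and E_4 = −13.60/16 = −0.8500 eV.
The photon energy is |E_6 − E_4| = 0.472 eV.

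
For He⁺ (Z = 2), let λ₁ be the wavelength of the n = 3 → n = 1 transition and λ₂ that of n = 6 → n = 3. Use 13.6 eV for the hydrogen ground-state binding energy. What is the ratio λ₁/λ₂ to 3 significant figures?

λ ∝ 1/ΔE ∝ 1/(1/n_f² − 1/n_i²), and the Z² and hc factors cancel in the ratio.
λ₁/λ₂ = (1/3² − 1/6²)/(1/1² − 1/3²) = 0.08333/0.8889 = 0.0938.

0.0938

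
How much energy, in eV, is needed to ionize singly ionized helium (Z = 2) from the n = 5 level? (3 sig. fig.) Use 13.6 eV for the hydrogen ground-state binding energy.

E_n = −13.6 Z²/n² = −54.40/n² eV for Z = 2.
E_5 = −54.40/25 = −2.18 eV, so ionization (to E = 0) requires 2.18 eV.

2.18 eV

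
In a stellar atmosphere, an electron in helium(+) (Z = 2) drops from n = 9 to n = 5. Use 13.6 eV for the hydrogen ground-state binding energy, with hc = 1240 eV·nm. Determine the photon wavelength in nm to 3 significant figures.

For Z = 2 the level energies scale as Z², so the effective Rydberg energy is 13.6 × 4 = 54.40 eV.
ΔE = 54.40 × (1/5² − 1/9²) = 54.40 × 0.02765 = 1.504 eV.
λ = hc/ΔE = 1240 / 1.504 = 824 nm.

824 nm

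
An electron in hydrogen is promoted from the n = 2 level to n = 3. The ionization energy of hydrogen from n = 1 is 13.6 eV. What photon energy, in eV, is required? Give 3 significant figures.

E_3 = −13.60/9 = −1.511 eV and E_2 = −13.60/4 = −3.400 eV.
The photon energy is |E_3 − E_2| = 1.89 eV.

1.89 eV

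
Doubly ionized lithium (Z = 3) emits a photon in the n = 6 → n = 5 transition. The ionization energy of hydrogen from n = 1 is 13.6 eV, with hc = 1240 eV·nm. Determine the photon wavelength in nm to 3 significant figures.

For Z = 3 the level energies scale as Z², so the effective Rydberg energy is 13.6 × 9 = 122.4 eV.
ΔE = 122.4 × (1/5² − 1/6²) = 122.4 × 0.01222 = 1.496 eV.
λ = hc/ΔE = 1240 / 1.496 = 829 nm.

829 nm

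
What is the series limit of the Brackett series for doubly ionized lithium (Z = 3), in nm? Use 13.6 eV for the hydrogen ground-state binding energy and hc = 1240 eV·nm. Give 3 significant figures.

The Brackett series has lower level n_f = 4; the series limit corresponds to n_i → ∞.
ΔE_max = 13.6 × 9 / 4² = 7.650 eV.
λ_min = 1240 / 7.650 = 162 nm.

162 nm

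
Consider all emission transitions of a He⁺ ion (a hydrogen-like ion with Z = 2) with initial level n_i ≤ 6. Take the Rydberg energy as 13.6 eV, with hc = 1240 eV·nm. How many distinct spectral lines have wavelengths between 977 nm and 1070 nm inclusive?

1

Enumerate all n_i → n_f pairs with 1 ≤ n_f < n_i ≤ 6 and compute λ = 1240 / [13.6·4·(1/n_f² − 1/n_i²)].
Lines falling in [977, 1070] nm: 5→4 (1013 nm).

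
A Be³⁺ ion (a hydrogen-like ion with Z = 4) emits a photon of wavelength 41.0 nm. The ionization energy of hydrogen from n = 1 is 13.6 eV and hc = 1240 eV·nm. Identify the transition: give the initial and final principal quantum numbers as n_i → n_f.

n_i = 3, n_f = 2

The photon energy is ΔE = hc/λ = 1240 / 41.0 = 30.24 eV.
With Z = 4, ΔE = 217.6 × (1/n_f² − 1/n_i²), so 1/n_f² − 1/n_i² = 0.1390.
Trying n_f = 2 gives 1/n_i² = 0.1110, i.e. n_i ≈ 3; this pair matches.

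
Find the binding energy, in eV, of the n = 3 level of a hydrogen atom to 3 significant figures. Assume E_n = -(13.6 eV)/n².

E_3 = −13.60/9 = −1.51 eV, so ionization (to E = 0) requires 1.51 eV.

1.51 eV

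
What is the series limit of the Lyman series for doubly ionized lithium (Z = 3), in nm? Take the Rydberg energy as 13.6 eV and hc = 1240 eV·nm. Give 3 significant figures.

10.1 nm

The Lyman series has lower level n_f = 1; the series limit corresponds to n_i → ∞.
ΔE_max = 13.6 × 9 / 1² = 122.4 eV.
λ_min = 1240 / 122.4 = 10.1 nm.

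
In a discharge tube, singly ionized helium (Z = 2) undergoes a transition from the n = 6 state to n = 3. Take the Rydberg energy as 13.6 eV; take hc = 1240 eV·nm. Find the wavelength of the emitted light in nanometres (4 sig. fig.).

273.5 nm

For Z = 2 the level energies scale as Z², so the effective Rydberg energy is 13.6 × 4 = 54.40 eV.
ΔE = 54.40 × (1/3² − 1/6²) = 54.40 × 0.08333 = 4.533 eV.
λ = hc/ΔE = 1240 / 4.533 = 273.5 nm.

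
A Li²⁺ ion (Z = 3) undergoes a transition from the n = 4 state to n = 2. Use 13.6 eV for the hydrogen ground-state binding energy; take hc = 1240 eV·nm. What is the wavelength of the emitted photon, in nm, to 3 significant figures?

54.0 nm

For Z = 3 the level energies scale as Z², so the effective Rydberg energy is 13.6 × 9 = 122.4 eV.
ΔE = 122.4 × (1/2² − 1/4²) = 122.4 × 0.1875 = 22.95 eV.
λ = hc/ΔE = 1240 / 22.95 = 54.0 nm.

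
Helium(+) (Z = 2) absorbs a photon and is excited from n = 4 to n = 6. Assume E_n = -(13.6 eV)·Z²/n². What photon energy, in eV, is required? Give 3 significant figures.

The Bohr energies scale as Z², so for Z = 2: E_n = −54.40/n² eV.
E_6 = −54.40/36 = −1.511 eV and E_4 = −54.40/16 = −3.400 eV.
The photon energy is |E_6 − E_4| = 1.89 eV.

1.89 eV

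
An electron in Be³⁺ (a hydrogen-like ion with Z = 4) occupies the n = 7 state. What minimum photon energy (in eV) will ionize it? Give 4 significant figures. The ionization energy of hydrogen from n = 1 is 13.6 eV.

E_n = −13.6 Z²/n² = −217.6/n² eV for Z = 4.
E_7 = −217.6/49 = −4.441 eV, so ionization (to E = 0) requires 4.441 eV.

4.441 eV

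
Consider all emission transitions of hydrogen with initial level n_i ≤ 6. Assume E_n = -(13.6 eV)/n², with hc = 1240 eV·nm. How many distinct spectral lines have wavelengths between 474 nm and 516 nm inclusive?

Enumerate all n_i → n_f pairs with 1 ≤ n_f < n_i ≤ 6 and compute λ = 1240 / [13.6·1·(1/n_f² − 1/n_i²)].
Lines falling in [474, 516] nm: 4→2 (486.3 nm).

1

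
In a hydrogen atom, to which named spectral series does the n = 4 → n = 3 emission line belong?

The series is set by the lower level: n_f = 3 is the Paschen series.

Paschen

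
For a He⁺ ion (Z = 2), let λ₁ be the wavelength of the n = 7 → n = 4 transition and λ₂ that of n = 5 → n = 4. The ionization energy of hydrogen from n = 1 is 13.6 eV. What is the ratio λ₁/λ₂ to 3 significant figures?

λ ∝ 1/ΔE ∝ 1/(1/n_f² − 1/n_i²), and the Z² and hc factors cancel in the ratio.
λ₁/λ₂ = (1/4² − 1/5²)/(1/4² − 1/7²) = 0.02250/0.04209 = 0.535.

0.535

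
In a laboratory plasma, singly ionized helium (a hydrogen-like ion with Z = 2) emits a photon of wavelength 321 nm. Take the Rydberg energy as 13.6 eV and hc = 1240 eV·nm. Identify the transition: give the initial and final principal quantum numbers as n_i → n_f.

The photon energy is ΔE = hc/λ = 1240 / 321 = 3.863 eV.
With Z = 2, ΔE = 54.40 × (1/n_f² − 1/n_i²), so 1/n_f² − 1/n_i² = 0.07101.
Trying n_f = 3 gives 1/n_i² = 0.04010, i.e. n_i ≈ 5; this pair matches.

n_i = 5, n_f = 3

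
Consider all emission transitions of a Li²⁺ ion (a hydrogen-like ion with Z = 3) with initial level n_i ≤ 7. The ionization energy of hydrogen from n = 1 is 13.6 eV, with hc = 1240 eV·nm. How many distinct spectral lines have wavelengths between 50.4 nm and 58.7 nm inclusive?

1

Enumerate all n_i → n_f pairs with 1 ≤ n_f < n_i ≤ 7 and compute λ = 1240 / [13.6·9·(1/n_f² − 1/n_i²)].
Lines falling in [50.4, 58.7] nm: 4→2 (54.03 nm).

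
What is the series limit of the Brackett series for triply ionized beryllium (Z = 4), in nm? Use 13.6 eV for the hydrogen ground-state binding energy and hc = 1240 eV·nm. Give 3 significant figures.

91.2 nm

The Brackett series has lower level n_f = 4; the series limit corresponds to n_i → ∞.
ΔE_max = 13.6 × 16 / 4² = 13.60 eV.
λ_min = 1240 / 13.60 = 91.2 nm.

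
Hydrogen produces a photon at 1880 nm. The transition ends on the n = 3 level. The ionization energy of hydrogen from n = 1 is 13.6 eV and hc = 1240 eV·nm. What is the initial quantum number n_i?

n_i = 4

The photon energy is ΔE = hc/λ = 1240 / 1880 = 0.6596 eV.
With Z = 1, ΔE = 13.60 × (1/n_f² − 1/n_i²), so 1/n_f² − 1/n_i² = 0.04850.
With n_f = 3: 1/n_i² = 1/9 − 0.04850 = 0.06261, so n_i ≈ 4.00.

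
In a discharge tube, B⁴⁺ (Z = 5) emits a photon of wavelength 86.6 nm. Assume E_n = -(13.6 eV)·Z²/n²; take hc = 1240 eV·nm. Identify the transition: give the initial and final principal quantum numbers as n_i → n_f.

The photon energy is ΔE = hc/λ = 1240 / 86.6 = 14.32 eV.
With Z = 5, ΔE = 340.0 × (1/n_f² − 1/n_i²), so 1/n_f² − 1/n_i² = 0.04211.
Trying n_f = 4 gives 1/n_i² = 0.02039, i.e. n_i ≈ 7; this pair matches.

n_i = 7, n_f = 4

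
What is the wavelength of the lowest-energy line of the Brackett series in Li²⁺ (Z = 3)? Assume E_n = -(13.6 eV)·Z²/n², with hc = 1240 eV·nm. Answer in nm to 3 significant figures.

The Brackett series terminates on n_f = 4; the first line has n_i = 4+1 = 5.
ΔE = 122.4 × (1/4² − 1/5²) = 2.754 eV.
λ = 1240 / 2.754 = 450 nm.

450 nm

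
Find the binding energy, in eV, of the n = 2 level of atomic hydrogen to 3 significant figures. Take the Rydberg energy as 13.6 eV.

E_2 = −13.60/4 = −3.40 eV, so ionization (to E = 0) requires 3.40 eV.

3.40 eV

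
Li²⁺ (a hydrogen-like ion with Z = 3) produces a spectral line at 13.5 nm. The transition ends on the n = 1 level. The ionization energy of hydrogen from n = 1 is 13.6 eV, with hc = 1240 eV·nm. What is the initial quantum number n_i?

n_i = 2

The photon energy is ΔE = hc/λ = 1240 / 13.5 = 91.85 eV.
With Z = 3, ΔE = 122.4 × (1/n_f² − 1/n_i²), so 1/n_f² − 1/n_i² = 0.7504.
With n_f = 1: 1/n_i² = 1/1 − 0.7504 = 0.2496, so n_i ≈ 2.00.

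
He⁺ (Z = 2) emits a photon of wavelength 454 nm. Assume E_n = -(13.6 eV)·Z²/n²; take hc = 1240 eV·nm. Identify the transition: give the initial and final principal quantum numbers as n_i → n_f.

n_i = 9, n_f = 4

The photon energy is ΔE = hc/λ = 1240 / 454 = 2.731 eV.
With Z = 2, ΔE = 54.40 × (1/n_f² − 1/n_i²), so 1/n_f² − 1/n_i² = 0.05021.
Trying n_f = 4 gives 1/n_i² = 0.01229, i.e. n_i ≈ 9; this pair matches.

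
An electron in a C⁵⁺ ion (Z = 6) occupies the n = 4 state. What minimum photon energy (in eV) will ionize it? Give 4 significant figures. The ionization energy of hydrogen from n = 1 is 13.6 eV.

30.60 eV

E_n = −13.6 Z²/n² = −489.6/n² eV for Z = 6.
E_4 = −489.6/16 = −30.60 eV, so ionization (to E = 0) requires 30.60 eV.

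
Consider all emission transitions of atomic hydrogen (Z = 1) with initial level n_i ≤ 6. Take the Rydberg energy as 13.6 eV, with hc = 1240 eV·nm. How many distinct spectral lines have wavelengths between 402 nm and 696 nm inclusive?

Enumerate all n_i → n_f pairs with 1 ≤ n_f < n_i ≤ 6 and compute λ = 1240 / [13.6·1·(1/n_f² − 1/n_i²)].
Lines falling in [402, 696] nm: 6→2 (410.3 nm), 5→2 (434.2 nm), 4→2 (486.3 nm), 3→2 (656.5 nm).

4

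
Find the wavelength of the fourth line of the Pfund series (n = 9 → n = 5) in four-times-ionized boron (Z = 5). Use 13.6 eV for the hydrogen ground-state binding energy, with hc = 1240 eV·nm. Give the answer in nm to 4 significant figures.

131.9 nm

The Pfund series terminates on n_f = 5; the fourth line has n_i = 5+4 = 9.
ΔE = 340.0 × (1/5² − 1/9²) = 9.402 eV.
λ = 1240 / 9.402 = 131.9 nm.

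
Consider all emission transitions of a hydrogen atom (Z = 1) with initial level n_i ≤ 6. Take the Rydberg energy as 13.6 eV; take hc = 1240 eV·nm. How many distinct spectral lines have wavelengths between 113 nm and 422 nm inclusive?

Enumerate all n_i → n_f pairs with 1 ≤ n_f < n_i ≤ 6 and compute λ = 1240 / [13.6·1·(1/n_f² − 1/n_i²)].
Lines falling in [113, 422] nm: 2→1 (121.6 nm), 6→2 (410.3 nm).

2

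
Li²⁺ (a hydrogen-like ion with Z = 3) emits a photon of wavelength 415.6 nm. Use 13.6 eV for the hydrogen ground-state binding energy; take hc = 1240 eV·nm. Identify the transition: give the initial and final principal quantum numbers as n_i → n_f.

n_i = 8, n_f = 5

The photon energy is ΔE = hc/λ = 1240 / 415.6 = 2.984 eV.
With Z = 3, ΔE = 122.4 × (1/n_f² − 1/n_i²), so 1/n_f² − 1/n_i² = 0.02438.
Trying n_f = 5 gives 1/n_i² = 0.01562, i.e. n_i ≈ 8; this pair matches.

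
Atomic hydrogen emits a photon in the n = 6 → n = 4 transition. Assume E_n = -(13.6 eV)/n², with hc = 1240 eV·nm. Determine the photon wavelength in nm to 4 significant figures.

2626 nm

ΔE = 13.60 × (1/4² − 1/6²) = 13.60 × 0.03472 = 0.4722 eV.
λ = hc/ΔE = 1240 / 0.4722 = 2626 nm.
This line belongs to the Brackett series.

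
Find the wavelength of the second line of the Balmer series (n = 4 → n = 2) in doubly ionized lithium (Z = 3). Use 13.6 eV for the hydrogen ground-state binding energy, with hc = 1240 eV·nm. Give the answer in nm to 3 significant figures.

The Balmer series terminates on n_f = 2; the second line has n_i = 2+2 = 4.
ΔE = 122.4 × (1/2² − 1/4²) = 22.95 eV.
λ = 1240 / 22.95 = 54.0 nm.

54.0 nm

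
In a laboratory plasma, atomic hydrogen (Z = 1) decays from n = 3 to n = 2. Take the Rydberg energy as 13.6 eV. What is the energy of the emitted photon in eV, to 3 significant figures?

1.89 eV

E_3 = −13.60/9 = −1.511 eV and E_2 = −13.60/4 = −3.400 eV.
The photon energy is |E_3 − E_2| = 1.89 eV.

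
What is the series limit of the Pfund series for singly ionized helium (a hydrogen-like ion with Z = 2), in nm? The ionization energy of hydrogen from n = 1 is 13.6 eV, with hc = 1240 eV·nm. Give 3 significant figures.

570 nm

The Pfund series has lower level n_f = 5; the series limit corresponds to n_i → ∞.
ΔE_max = 13.6 × 4 / 5² = 2.176 eV.
λ_min = 1240 / 2.176 = 570 nm.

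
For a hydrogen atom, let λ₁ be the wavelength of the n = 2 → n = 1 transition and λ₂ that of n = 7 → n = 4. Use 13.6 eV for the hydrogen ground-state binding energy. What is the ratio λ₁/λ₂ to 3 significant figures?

λ ∝ 1/ΔE ∝ 1/(1/n_f² − 1/n_i²), and the Z² and hc factors cancel in the ratio.
λ₁/λ₂ = (1/4² − 1/7²)/(1/1² − 1/2²) = 0.04209/0.7500 = 0.0561.

0.0561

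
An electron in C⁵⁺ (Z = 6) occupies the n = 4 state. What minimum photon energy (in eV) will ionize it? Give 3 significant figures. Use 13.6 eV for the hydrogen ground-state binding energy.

E_n = −13.6 Z²/n² = −489.6/n² eV for Z = 6.
E_4 = −489.6/16 = −30.6 eV, so ionization (to E = 0) requires 30.6 eV.

30.6 eV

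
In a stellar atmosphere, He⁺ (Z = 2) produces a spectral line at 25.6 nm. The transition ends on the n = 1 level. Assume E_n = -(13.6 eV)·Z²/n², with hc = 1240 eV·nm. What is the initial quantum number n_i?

The photon energy is ΔE = hc/λ = 1240 / 25.6 = 48.44 eV.
With Z = 2, ΔE = 54.40 × (1/n_f² − 1/n_i²), so 1/n_f² − 1/n_i² = 0.8904.
With n_f = 1: 1/n_i² = 1/1 − 0.8904 = 0.1096, so n_i ≈ 3.02.

n_i = 3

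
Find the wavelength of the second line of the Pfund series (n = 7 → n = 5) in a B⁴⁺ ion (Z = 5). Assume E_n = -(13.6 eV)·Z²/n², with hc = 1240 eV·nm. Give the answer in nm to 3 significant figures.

186 nm

The Pfund series terminates on n_f = 5; the second line has n_i = 5+2 = 7.
ΔE = 340.0 × (1/5² − 1/7²) = 6.661 eV.
λ = 1240 / 6.661 = 186 nm.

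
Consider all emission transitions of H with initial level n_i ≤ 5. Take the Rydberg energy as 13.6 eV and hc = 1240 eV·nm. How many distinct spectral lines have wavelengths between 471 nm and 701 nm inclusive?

2

Enumerate all n_i → n_f pairs with 1 ≤ n_f < n_i ≤ 5 and compute λ = 1240 / [13.6·1·(1/n_f² − 1/n_i²)].
Lines falling in [471, 701] nm: 4→2 (486.3 nm), 3→2 (656.5 nm).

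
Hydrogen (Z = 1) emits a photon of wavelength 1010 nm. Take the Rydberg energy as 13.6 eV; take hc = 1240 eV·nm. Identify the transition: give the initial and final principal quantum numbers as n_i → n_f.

n_i = 7, n_f = 3

The photon energy is ΔE = hc/λ = 1240 / 1010 = 1.228 eV.
With Z = 1, ΔE = 13.60 × (1/n_f² − 1/n_i²), so 1/n_f² − 1/n_i² = 0.09027.
Trying n_f = 3 gives 1/n_i² = 0.02084, i.e. n_i ≈ 7; this pair matches.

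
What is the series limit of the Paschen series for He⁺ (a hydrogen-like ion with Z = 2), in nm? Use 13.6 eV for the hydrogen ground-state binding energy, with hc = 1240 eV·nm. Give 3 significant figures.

205 nm

The Paschen series has lower level n_f = 3; the series limit corresponds to n_i → ∞.
ΔE_max = 13.6 × 4 / 3² = 6.044 eV.
λ_min = 1240 / 6.044 = 205 nm.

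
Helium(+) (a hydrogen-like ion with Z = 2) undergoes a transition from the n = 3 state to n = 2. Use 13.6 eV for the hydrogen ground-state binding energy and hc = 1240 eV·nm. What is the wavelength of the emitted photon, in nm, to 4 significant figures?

164.1 nm

For Z = 2 the level energies scale as Z², so the effective Rydberg energy is 13.6 × 4 = 54.40 eV.
ΔE = 54.40 × (1/2² − 1/3²) = 54.40 × 0.1389 = 7.556 eV.
λ = hc/ΔE = 1240 / 7.556 = 164.1 nm.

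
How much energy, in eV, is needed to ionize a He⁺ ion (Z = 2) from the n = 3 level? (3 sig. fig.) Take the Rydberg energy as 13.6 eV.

E_n = −13.6 Z²/n² = −54.40/n² eV for Z = 2.
E_3 = −54.40/9 = −6.04 eV, so ionization (to E = 0) requires 6.04 eV.

6.04 eV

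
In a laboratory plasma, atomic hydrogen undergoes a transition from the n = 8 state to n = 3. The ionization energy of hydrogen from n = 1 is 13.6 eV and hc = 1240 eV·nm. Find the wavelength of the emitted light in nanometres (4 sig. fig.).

ΔE = 13.60 × (1/3² − 1/8²) = 13.60 × 0.09549 = 1.299 eV.
λ = hc/ΔE = 1240 / 1.299 = 954.9 nm.

954.9 nm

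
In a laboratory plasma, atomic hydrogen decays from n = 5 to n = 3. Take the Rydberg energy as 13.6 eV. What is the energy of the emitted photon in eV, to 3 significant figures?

E_5 = −13.60/25 = −0.5440 eV and E_3 = −13.60/9 = −1.511 eV.
The photon energy is |E_5 − E_3| = 0.967 eV.

0.967 eV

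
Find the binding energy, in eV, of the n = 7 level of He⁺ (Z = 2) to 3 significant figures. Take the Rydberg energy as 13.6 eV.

E_n = −13.6 Z²/n² = −54.40/n² eV for Z = 2.
E_7 = −54.40/49 = −1.11 eV, so ionization (to E = 0) requires 1.11 eV.

1.11 eV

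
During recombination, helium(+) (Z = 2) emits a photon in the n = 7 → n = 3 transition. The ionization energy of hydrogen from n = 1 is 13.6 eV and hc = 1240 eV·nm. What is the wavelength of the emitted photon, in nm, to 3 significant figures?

251 nm

For Z = 2 the level energies scale as Z², so the effective Rydberg energy is 13.6 × 4 = 54.40 eV.
ΔE = 54.40 × (1/3² − 1/7²) = 54.40 × 0.09070 = 4.934 eV.
λ = hc/ΔE = 1240 / 4.934 = 251 nm.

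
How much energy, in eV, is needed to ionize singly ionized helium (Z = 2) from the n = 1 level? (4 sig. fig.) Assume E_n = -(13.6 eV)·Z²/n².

E_n = −13.6 Z²/n² = −54.40/n² eV for Z = 2.
E_1 = −54.40/1 = −54.40 eV, so ionization (to E = 0) requires 54.40 eV.

54.40 eV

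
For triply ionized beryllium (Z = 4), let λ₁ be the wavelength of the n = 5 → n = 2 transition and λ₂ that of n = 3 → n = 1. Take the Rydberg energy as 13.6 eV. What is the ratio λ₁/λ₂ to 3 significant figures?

4.23

λ ∝ 1/ΔE ∝ 1/(1/n_f² − 1/n_i²), and the Z² and hc factors cancel in the ratio.
λ₁/λ₂ = (1/1² − 1/3²)/(1/2² − 1/5²) = 0.8889/0.2100 = 4.23.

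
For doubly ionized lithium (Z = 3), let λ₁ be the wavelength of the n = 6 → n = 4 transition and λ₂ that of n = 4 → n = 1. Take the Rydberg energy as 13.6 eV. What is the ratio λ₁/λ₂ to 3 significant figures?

27.0

λ ∝ 1/ΔE ∝ 1/(1/n_f² − 1/n_i²), and the Z² and hc factors cancel in the ratio.
λ₁/λ₂ = (1/1² − 1/4²)/(1/4² − 1/6²) = 0.9375/0.03472 = 27.0.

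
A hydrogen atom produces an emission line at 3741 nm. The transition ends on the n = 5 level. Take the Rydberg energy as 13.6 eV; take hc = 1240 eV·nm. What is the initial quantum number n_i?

The photon energy is ΔE = hc/λ = 1240 / 3741 = 0.3315 eV.
With Z = 1, ΔE = 13.60 × (1/n_f² − 1/n_i²), so 1/n_f² − 1/n_i² = 0.02437.
With n_f = 5: 1/n_i² = 1/25 − 0.02437 = 0.01563, so n_i ≈ 8.00.

n_i = 8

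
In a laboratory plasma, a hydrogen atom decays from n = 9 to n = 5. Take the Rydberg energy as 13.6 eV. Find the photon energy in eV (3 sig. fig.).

E_9 = −13.60/81 = −0.1679 eV and E_5 = −13.60/25 = −0.5440 eV.
The photon energy is |E_9 − E_5| = 0.376 eV.

0.376 eV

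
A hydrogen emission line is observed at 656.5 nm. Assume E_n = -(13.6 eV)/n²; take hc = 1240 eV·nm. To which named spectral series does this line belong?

ΔE = 1240/656.5 = 1.889 eV.
This matches 13.6 × (1/2² − 1/3²), so n_f = 2: the Balmer series.

Balmer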